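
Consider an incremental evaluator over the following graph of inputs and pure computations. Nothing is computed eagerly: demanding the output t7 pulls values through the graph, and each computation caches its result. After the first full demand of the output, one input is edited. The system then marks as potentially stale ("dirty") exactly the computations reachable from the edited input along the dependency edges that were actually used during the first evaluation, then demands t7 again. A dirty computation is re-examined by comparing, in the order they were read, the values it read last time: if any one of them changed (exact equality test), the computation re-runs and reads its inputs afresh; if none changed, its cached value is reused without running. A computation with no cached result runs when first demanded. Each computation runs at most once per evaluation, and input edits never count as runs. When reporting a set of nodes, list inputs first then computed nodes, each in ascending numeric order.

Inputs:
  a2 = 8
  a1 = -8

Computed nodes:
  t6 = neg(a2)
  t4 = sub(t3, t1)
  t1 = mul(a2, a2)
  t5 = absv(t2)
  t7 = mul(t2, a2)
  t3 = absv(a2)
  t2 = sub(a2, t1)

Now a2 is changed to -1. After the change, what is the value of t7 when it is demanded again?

t7 now evaluates to 2.

Initial pass — values computed on the first demand:
  t1 = mul(8, 8) = 64
  t2 = sub(8, 64) = -56
  t7 = mul(-56, 8) = -448

Second demand — change propagation:
  t1: re-runs because a2 8->-1; a2 8->-1; new result 1.
  t2: re-runs because a2 8->-1; t1 64->1; new result -2.
  t7: re-runs because t2 -56->-2; a2 8->-1; new result 2.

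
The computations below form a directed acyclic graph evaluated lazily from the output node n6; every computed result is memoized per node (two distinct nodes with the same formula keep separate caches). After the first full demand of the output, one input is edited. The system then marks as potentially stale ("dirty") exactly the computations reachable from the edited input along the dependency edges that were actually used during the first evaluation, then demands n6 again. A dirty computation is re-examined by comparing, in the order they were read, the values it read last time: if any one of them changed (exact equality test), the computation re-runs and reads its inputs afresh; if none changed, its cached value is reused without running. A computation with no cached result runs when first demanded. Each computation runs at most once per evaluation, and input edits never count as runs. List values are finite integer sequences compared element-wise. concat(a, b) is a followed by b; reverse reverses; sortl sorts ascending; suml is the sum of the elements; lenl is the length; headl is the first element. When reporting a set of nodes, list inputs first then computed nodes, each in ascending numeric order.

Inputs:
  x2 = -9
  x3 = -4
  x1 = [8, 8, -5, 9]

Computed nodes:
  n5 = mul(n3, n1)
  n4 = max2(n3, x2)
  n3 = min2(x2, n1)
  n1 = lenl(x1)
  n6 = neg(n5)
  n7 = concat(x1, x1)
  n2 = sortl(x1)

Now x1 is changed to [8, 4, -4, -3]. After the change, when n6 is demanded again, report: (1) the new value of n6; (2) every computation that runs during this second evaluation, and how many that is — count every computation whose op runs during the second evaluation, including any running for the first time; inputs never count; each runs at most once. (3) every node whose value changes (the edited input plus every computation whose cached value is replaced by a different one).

Demanding n6 again yields 36.
1 computations run: n1.
The nodes whose values change: x1.
Note the absorption at n1: it re-runs yet its value is the same, leaving the output's value untouched.

First demand of the output computes:
  n1 = lenl([8, 8, -5, 9]) = 4
  n3 = min2(-9, 4) = -9
  n5 = mul(-9, 4) = -36
  n6 = neg(-36) = 36

After the edit, cleaning proceeds:
  n1: a read changed (x1 [8, 8, -5, 9]->[8, 4, -4, -3]) — executes, giving 4 — identical to its old value.
  n3: dirty, but its reads are unchanged (x2 unchanged, n1 unchanged); cached -9 stands.
  n5: dirty, but its reads are unchanged (n3 unchanged, n1 unchanged); cached -36 stands.
  n6: dirty, but its reads are unchanged (n5 unchanged); cached 36 stands.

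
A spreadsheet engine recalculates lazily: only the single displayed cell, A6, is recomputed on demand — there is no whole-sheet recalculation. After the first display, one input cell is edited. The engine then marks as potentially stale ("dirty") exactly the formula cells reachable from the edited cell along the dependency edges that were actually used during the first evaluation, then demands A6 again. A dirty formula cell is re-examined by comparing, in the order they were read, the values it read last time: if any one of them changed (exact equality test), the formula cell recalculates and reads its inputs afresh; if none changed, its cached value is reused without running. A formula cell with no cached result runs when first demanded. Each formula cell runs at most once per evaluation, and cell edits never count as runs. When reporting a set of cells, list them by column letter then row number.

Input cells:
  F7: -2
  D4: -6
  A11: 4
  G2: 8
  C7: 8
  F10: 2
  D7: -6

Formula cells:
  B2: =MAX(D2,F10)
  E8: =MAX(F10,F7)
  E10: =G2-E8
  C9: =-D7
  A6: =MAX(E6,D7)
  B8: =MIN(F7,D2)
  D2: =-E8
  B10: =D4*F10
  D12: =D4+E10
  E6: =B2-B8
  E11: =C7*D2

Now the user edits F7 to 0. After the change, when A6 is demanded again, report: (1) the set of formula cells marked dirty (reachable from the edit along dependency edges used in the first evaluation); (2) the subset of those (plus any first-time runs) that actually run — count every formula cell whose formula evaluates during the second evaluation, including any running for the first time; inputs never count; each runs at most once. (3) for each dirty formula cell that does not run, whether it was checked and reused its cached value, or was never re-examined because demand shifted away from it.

Marked dirty: A6, B2, B8, D2, E6, E8.
Formula cells that run: B8, E8 — 2 in total.
Checked but reused from cache: A6, B2, D2, E6.
Key observation: the cutoff stops propagation at D2 — its inputs' values are unchanged, so it reuses its cache.

First evaluation (everything demanded from the output):
  E8 = MAX(2, -2) = 2
  D2 = -(2) = -2
  B2 = MAX(-2, 2) = 2
  B8 = MIN(-2, -2) = -2
  E6 = 2 - -2 = 4
  A6 = MAX(4, -6) = 4

Propagation after the edit:
  E8: runs — F7 -2->0; result 2 (same value as before).
  D2: checked — values it read are unchanged (E8 unchanged); reused cached -2 without running.
  B2: checked — values it read are unchanged (D2 unchanged, F10 unchanged); reused cached 2 without running.
  B8: runs — F7 -2->0; result -2 (same value as before).
  E6: checked — values it read are unchanged (B2 unchanged, B8 unchanged); reused cached 4 without running.
  A6: checked — values it read are unchanged (E6 unchanged, D7 unchanged); reused cached 4 without running.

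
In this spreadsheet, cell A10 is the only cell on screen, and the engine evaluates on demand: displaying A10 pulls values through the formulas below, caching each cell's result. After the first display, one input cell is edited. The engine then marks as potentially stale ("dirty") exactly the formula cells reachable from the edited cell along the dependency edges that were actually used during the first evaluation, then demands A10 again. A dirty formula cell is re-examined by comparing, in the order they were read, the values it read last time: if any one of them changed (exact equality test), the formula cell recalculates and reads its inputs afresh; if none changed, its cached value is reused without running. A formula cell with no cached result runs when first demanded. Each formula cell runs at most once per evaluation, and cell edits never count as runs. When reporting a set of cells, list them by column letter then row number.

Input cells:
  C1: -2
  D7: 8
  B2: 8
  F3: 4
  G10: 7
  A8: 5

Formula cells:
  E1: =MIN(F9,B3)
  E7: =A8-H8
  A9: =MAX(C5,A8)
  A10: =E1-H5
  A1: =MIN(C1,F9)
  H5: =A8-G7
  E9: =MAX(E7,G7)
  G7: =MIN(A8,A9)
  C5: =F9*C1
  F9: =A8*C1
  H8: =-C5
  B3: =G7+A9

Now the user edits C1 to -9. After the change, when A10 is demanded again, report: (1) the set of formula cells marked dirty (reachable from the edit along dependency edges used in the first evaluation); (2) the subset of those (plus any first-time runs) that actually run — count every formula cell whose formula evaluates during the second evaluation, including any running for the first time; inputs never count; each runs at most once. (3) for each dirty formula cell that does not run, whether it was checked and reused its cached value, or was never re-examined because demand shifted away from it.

Initial pass — values computed on the first demand:
  F9 = 5 * -2 = -10
  C5 = -10 * -2 = 20
  A9 = MAX(20, 5) = 20
  G7 = MIN(5, 20) = 5
  B3 = 5 + 20 = 25
  E1 = MIN(-10, 25) = -10
  H5 = 5 - 5 = 0
  A10 = -10 - 0 = -10

Second demand — change propagation:
  F9: re-runs because C1 -2->-9; new result -45.
  C5: re-runs because F9 -10->-45; C1 -2->-9; new result 405.
  A9: re-runs because C5 20->405; new result 405.
  G7: re-runs because A9 20->405; new result 5 (unchanged).
  B3: re-runs because A9 20->405; new result 410.
  E1: re-runs because F9 -10->-45; B3 25->410; new result -45.
  H5: re-examined; everything it read last time is the same (A8 unchanged, G7 unchanged) — cache 0 kept, no run.
  A10: re-runs because E1 -10->-45; new result -45.

The important point: at H5 every value read last time is unchanged, so the dirty flag clears without a run.

Dirty set: A9, A10, B3, C5, E1, F9, G7, H5.
Run set: A9, A10, B3, C5, E1, F9, G7 (7 run).
Re-examined without running (cache reused): H5.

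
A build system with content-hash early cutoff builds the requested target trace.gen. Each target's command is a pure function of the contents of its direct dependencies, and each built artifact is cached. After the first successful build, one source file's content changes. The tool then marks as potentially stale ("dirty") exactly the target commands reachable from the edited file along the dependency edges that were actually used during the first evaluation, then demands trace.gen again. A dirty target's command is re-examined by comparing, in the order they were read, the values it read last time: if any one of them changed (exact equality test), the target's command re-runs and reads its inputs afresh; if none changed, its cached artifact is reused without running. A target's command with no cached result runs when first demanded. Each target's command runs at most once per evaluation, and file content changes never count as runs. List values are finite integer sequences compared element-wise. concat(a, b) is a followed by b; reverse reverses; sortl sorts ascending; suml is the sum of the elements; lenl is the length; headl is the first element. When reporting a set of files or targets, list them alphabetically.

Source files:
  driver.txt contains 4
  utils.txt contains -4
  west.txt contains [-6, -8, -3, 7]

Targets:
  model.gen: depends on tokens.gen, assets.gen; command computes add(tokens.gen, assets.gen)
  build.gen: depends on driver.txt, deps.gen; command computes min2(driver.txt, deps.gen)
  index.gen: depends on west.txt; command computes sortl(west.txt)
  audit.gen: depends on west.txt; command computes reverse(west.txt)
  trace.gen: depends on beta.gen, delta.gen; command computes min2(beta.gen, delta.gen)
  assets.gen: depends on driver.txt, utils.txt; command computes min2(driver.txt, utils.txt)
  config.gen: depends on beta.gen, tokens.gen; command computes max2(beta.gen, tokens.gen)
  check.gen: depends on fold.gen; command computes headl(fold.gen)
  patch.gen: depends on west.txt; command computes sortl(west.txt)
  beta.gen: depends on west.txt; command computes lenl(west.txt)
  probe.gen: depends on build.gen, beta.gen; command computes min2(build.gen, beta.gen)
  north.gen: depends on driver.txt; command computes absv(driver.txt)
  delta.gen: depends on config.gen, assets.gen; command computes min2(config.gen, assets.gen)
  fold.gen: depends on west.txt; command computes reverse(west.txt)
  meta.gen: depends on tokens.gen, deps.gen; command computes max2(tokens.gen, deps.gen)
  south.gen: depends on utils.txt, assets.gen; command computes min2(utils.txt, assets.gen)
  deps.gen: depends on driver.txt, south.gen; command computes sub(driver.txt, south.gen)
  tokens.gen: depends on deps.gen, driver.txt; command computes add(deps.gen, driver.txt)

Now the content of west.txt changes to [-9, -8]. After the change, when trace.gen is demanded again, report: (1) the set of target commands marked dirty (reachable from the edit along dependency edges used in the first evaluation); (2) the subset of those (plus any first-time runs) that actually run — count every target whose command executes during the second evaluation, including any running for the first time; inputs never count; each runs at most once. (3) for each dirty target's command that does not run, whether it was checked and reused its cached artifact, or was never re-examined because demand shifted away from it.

First evaluation (everything demanded from the output):
  assets.gen = min2(4, -4) = -4
  beta.gen = lenl([-6, -8, -3, 7]) = 4
  south.gen = min2(-4, -4) = -4
  deps.gen = sub(4, -4) = 8
  tokens.gen = add(8, 4) = 12
  config.gen = max2(4, 12) = 12
  delta.gen = min2(12, -4) = -4
  trace.gen = min2(4, -4) = -4

Propagation after the edit:
  beta.gen: runs — west.txt [-6, -8, -3, 7]->[-9, -8]; result 2.
  config.gen: runs — beta.gen 4->2; result 12 (same value as before).
  delta.gen: checked — values it read are unchanged (config.gen unchanged, assets.gen unchanged); reused cached -4 without running.
  trace.gen: runs — beta.gen 4->2; result -4 (same value as before).

Key observation: the cutoff stops propagation at delta.gen — its inputs' values are unchanged, so it reuses its cache.

Marked dirty: beta.gen, config.gen, delta.gen, trace.gen.
Target commands that run: beta.gen, config.gen, trace.gen — 3 in total.
Checked but reused from cache: delta.gen.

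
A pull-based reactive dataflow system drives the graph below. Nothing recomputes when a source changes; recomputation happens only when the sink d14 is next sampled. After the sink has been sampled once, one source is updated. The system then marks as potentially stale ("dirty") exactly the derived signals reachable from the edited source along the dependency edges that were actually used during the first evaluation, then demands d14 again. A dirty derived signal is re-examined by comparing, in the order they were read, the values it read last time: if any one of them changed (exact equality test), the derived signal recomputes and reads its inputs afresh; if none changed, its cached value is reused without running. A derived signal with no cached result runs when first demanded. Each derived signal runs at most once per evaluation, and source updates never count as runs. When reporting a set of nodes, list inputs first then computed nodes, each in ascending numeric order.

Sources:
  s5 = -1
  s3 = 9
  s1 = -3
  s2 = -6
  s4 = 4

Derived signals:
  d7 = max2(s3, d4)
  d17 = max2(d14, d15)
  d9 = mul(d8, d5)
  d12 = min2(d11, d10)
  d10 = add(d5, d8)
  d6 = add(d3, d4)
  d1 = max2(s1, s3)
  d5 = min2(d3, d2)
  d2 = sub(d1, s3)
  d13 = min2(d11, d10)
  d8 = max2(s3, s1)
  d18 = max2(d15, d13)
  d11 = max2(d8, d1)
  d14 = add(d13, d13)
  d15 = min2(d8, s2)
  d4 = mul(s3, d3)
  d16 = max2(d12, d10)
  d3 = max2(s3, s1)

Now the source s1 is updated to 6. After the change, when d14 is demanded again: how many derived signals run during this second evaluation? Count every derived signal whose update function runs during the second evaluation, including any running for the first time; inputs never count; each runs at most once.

First evaluation (everything demanded from the output):
  d1 = max2(-3, 9) = 9
  d2 = sub(9, 9) = 0
  d3 = max2(9, -3) = 9
  d5 = min2(9, 0) = 0
  d8 = max2(9, -3) = 9
  d10 = add(0, 9) = 9
  d11 = max2(9, 9) = 9
  d13 = min2(9, 9) = 9
  d14 = add(9, 9) = 18

Propagation after the edit:
  d1: runs — s1 -3->6; result 9 (same value as before).
  d2: checked — values it read are unchanged (d1 unchanged, s3 unchanged); reused cached 0 without running.
  d3: runs — s1 -3->6; result 9 (same value as before).
  d5: checked — values it read are unchanged (d3 unchanged, d2 unchanged); reused cached 0 without running.
  d8: runs — s1 -3->6; result 9 (same value as before).
  d10: checked — values it read are unchanged (d5 unchanged, d8 unchanged); reused cached 9 without running.
  d11: checked — values it read are unchanged (d8 unchanged, d1 unchanged); reused cached 9 without running.
  d13: checked — values it read are unchanged (d11 unchanged, d10 unchanged); reused cached 9 without running.
  d14: checked — values it read are unchanged (d13 unchanged, d13 unchanged); reused cached 18 without running.

Key observation: the cutoff stops propagation at d2 — its inputs' values are unchanged, so it reuses its cache.

Derived signals that run: d1, d3, d8 — 3 in total.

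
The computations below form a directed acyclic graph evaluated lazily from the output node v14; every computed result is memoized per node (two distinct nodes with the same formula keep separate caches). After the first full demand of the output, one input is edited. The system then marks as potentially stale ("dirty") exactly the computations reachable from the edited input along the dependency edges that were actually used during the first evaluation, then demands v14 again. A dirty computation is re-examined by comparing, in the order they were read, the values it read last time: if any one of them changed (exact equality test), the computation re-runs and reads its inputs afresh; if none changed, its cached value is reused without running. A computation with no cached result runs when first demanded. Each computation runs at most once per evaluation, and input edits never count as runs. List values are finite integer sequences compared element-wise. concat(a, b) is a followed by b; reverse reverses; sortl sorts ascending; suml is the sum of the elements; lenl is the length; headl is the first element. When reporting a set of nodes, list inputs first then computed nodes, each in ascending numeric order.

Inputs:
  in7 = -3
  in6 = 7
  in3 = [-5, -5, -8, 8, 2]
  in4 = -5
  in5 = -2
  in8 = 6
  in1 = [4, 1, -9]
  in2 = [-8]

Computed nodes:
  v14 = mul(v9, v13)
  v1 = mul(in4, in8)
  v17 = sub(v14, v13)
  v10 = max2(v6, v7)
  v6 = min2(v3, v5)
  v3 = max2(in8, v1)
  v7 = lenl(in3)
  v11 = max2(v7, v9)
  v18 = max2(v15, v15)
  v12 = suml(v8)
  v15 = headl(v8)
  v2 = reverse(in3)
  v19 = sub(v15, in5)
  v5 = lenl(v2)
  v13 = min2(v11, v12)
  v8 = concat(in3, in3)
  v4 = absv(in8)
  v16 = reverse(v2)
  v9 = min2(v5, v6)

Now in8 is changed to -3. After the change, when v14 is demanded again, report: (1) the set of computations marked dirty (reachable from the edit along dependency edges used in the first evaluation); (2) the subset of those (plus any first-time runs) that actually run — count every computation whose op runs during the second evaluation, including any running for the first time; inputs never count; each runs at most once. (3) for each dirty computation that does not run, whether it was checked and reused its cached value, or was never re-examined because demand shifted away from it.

First demand of the output computes:
  v1 = mul(-5, 6) = -30
  v2 = reverse([-5, -5, -8, 8, 2]) = [2, 8, -8, -5, -5]
  v3 = max2(6, -30) = 6
  v5 = lenl([2, 8, -8, -5, -5]) = 5
  v6 = min2(6, 5) = 5
  v7 = lenl([-5, -5, -8, 8, 2]) = 5
  v8 = concat([-5, -5, -8, 8, 2], [-5, -5, -8, 8, 2]) = [-5, -5, -8, 8, 2, -5, -5, -8, 8, 2]
  v9 = min2(5, 5) = 5
  v11 = max2(5, 5) = 5
  v12 = suml([-5, -5, -8, 8, 2, -5, -5, -8, 8, 2]) = -16
  v13 = min2(5, -16) = -16
  v14 = mul(5, -16) = -80

After the edit, cleaning proceeds:
  v1: a read changed (in8 6->-3) — executes, giving 15.
  v3: a read changed (in8 6->-3; v1 -30->15) — executes, giving 15.
  v6: a read changed (v3 6->15) — executes, giving 5 — identical to its old value.
  v9: dirty, but its reads are unchanged (v5 unchanged, v6 unchanged); cached 5 stands.
  v11: dirty, but its reads are unchanged (v7 unchanged, v9 unchanged); cached 5 stands.
  v13: dirty, but its reads are unchanged (v11 unchanged, v12 unchanged); cached -16 stands.
  v14: dirty, but its reads are unchanged (v9 unchanged, v13 unchanged); cached -80 stands.

Note the absorption at v6: it re-runs yet its value is the same, leaving the output's value untouched.

The edit dirties: v1, v3, v6, v9, v11, v13, v14.
3 computations run: v1, v3, v6.
Cache hits after checking: v9, v11, v13, v14.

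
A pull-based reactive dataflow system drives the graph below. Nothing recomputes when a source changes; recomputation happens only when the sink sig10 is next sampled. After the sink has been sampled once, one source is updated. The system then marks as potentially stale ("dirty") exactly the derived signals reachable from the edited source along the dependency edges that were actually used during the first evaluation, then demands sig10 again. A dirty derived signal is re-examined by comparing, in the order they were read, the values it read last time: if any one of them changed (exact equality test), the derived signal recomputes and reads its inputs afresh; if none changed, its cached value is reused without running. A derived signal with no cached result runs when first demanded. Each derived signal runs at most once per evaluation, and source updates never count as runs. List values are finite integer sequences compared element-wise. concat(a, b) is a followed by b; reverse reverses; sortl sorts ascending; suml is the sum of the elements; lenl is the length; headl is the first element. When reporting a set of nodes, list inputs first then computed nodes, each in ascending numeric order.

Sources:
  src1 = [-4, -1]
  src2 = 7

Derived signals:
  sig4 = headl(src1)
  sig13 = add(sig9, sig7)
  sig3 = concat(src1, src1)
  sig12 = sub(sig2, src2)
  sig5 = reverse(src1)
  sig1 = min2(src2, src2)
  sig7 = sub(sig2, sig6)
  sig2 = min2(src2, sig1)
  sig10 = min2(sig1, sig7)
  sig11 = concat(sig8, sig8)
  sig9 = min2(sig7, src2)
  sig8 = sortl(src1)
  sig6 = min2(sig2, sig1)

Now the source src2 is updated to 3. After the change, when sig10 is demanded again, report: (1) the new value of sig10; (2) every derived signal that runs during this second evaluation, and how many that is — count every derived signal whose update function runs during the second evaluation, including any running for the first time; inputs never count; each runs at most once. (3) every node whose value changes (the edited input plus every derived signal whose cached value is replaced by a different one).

New value of sig10: 0.
Derived signals that run: sig1, sig2, sig6, sig7, sig10 — 5 in total.
Values that change: src2, sig1, sig2, sig6.

First evaluation (everything demanded from the output):
  sig1 = min2(7, 7) = 7
  sig2 = min2(7, 7) = 7
  sig6 = min2(7, 7) = 7
  sig7 = sub(7, 7) = 0
  sig10 = min2(7, 0) = 0

Propagation after the edit:
  sig1: runs — src2 7->3; src2 7->3; result 3.
  sig2: runs — src2 7->3; sig1 7->3; result 3.
  sig6: runs — sig2 7->3; sig1 7->3; result 3.
  sig7: runs — sig2 7->3; sig6 7->3; result 0 (same value as before).
  sig10: runs — sig1 7->3; result 0 (same value as before).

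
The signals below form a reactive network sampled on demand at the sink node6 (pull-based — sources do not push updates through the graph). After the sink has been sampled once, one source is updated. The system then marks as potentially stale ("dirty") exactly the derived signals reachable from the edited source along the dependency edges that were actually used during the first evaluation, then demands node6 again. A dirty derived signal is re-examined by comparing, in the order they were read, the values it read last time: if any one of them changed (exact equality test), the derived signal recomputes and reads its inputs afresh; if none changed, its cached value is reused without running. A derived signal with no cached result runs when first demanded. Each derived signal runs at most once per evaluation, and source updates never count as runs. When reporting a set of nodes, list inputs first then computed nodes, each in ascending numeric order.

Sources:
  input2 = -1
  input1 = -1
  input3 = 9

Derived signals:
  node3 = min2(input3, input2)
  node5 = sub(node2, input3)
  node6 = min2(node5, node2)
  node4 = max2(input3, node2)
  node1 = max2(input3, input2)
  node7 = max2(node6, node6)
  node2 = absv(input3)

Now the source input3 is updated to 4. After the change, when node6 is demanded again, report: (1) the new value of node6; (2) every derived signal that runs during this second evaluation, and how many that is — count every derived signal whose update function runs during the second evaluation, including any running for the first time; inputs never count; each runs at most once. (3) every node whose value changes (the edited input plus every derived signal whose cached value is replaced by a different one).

node6 now evaluates to 0.
Run set: node2, node5, node6 (3 run).
Changed values: input3, node2.

Initial pass — values computed on the first demand:
  node2 = absv(9) = 9
  node5 = sub(9, 9) = 0
  node6 = min2(0, 9) = 0

Second demand — change propagation:
  node2: re-runs because input3 9->4; new result 4.
  node5: re-runs because node2 9->4; input3 9->4; new result 0 (unchanged).
  node6: re-runs because node2 9->4; new result 0 (unchanged).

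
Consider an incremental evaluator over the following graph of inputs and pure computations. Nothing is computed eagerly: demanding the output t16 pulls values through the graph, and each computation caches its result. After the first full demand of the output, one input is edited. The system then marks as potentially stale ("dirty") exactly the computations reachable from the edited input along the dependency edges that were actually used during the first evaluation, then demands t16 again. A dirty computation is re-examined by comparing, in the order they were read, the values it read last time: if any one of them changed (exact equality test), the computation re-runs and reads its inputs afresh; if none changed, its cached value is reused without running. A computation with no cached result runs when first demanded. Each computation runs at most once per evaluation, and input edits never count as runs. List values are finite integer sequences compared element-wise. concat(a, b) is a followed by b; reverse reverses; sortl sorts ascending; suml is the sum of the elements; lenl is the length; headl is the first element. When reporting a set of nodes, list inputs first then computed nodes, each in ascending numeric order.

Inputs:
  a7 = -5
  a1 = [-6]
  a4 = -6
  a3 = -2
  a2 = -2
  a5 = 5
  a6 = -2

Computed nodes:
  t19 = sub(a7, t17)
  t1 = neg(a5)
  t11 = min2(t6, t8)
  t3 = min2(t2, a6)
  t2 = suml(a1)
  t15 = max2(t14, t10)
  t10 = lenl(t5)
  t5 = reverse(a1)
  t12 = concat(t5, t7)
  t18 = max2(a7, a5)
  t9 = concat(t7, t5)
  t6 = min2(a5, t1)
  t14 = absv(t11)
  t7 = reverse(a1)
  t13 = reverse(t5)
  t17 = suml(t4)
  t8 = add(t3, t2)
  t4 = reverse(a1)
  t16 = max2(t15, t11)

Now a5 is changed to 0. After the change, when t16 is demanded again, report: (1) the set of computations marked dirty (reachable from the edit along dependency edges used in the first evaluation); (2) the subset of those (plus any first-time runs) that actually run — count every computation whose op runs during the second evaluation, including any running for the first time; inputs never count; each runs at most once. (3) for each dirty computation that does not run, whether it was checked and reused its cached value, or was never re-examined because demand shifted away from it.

Dirty set: t1, t6, t11, t14, t15, t16.
Run set: t1, t6, t11 (3 run).
Re-examined without running (cache reused): t14, t15, t16.
The important point: t11 recomputes to an identical value, and the output ends up unchanged.

Initial pass — values computed on the first demand:
  t1 = neg(5) = -5
  t2 = suml([-6]) = -6
  t3 = min2(-6, -2) = -6
  t5 = reverse([-6]) = [-6]
  t6 = min2(5, -5) = -5
  t8 = add(-6, -6) = -12
  t10 = lenl([-6]) = 1
  t11 = min2(-5, -12) = -12
  t14 = absv(-12) = 12
  t15 = max2(12, 1) = 12
  t16 = max2(12, -12) = 12

Second demand — change propagation:
  t1: re-runs because a5 5->0; new result 0.
  t6: re-runs because a5 5->0; t1 -5->0; new result 0.
  t11: re-runs because t6 -5->0; new result -12 (unchanged).
  t14: re-examined; everything it read last time is the same (t11 unchanged) — cache 12 kept, no run.
  t15: re-examined; everything it read last time is the same (t14 unchanged, t10 unchanged) — cache 12 kept, no run.
  t16: re-examined; everything it read last time is the same (t15 unchanged, t11 unchanged) — cache 12 kept, no run.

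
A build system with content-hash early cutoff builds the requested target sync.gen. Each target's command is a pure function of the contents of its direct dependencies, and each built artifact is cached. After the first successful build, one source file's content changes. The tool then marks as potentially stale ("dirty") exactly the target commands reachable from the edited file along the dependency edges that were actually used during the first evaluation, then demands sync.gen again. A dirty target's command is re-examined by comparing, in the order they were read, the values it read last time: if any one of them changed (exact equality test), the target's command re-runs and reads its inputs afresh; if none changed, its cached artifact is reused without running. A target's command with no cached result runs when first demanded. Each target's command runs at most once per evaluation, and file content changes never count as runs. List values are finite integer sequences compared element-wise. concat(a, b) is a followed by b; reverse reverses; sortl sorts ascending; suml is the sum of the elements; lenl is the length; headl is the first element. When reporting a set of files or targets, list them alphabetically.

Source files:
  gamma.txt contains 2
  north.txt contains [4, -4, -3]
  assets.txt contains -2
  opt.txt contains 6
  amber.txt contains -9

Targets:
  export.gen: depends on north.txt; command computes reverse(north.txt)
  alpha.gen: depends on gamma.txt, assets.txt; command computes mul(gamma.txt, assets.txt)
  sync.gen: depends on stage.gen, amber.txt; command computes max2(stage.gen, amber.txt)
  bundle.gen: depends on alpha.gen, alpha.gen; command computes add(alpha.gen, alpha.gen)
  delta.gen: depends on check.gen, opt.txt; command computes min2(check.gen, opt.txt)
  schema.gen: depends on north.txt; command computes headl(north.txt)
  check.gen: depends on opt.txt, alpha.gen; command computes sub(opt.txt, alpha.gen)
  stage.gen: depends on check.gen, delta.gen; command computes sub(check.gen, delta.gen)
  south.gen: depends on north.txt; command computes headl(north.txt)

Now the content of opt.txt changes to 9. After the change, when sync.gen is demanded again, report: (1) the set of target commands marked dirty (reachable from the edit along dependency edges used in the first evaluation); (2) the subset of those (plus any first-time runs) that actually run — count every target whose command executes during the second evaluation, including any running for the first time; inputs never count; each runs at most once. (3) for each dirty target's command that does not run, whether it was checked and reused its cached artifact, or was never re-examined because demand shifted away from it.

Marked dirty: check.gen, delta.gen, stage.gen, sync.gen.
Target commands that run: check.gen, delta.gen, stage.gen — 3 in total.
Checked but reused from cache: sync.gen.
Key observation: the change is absorbed at stage.gen — it re-runs but produces the same value, and the output's value is unchanged.

First evaluation (everything demanded from the output):
  alpha.gen = mul(2, -2) = -4
  check.gen = sub(6, -4) = 10
  delta.gen = min2(10, 6) = 6
  stage.gen = sub(10, 6) = 4
  sync.gen = max2(4, -9) = 4

Propagation after the edit:
  check.gen: runs — opt.txt 6->9; result 13.
  delta.gen: runs — check.gen 10->13; opt.txt 6->9; result 9.
  stage.gen: runs — check.gen 10->13; delta.gen 6->9; result 4 (same value as before).
  sync.gen: checked — values it read are unchanged (stage.gen unchanged, amber.txt unchanged); reused cached 4 without running.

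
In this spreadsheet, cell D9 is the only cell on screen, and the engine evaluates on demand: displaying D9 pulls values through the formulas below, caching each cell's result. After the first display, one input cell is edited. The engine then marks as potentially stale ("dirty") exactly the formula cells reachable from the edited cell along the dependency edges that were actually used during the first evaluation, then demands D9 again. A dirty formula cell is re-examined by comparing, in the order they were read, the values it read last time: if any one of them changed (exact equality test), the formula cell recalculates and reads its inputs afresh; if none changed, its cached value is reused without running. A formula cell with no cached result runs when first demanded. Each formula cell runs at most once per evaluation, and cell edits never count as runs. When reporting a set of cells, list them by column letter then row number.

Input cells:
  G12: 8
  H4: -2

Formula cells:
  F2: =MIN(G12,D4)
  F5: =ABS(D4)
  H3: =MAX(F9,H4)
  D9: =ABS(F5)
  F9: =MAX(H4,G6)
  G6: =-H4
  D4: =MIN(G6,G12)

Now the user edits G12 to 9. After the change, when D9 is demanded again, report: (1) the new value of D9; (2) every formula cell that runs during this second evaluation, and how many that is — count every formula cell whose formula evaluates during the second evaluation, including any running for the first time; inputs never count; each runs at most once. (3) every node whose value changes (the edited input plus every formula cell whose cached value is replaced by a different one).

Initial pass — values computed on the first demand:
  G6 = -(-2) = 2
  D4 = MIN(2, 8) = 2
  F5 = ABS(2) = 2
  D9 = ABS(2) = 2

Second demand — change propagation:
  D4: re-runs because G12 8->9; new result 2 (unchanged).
  F5: re-examined; everything it read last time is the same (D4 unchanged) — cache 2 kept, no run.
  D9: re-examined; everything it read last time is the same (F5 unchanged) — cache 2 kept, no run.

The important point: D4 recomputes to an identical value, and the output ends up unchanged.

D9 now evaluates to 2.
Run set: D4 (1 run).
Changed values: G12.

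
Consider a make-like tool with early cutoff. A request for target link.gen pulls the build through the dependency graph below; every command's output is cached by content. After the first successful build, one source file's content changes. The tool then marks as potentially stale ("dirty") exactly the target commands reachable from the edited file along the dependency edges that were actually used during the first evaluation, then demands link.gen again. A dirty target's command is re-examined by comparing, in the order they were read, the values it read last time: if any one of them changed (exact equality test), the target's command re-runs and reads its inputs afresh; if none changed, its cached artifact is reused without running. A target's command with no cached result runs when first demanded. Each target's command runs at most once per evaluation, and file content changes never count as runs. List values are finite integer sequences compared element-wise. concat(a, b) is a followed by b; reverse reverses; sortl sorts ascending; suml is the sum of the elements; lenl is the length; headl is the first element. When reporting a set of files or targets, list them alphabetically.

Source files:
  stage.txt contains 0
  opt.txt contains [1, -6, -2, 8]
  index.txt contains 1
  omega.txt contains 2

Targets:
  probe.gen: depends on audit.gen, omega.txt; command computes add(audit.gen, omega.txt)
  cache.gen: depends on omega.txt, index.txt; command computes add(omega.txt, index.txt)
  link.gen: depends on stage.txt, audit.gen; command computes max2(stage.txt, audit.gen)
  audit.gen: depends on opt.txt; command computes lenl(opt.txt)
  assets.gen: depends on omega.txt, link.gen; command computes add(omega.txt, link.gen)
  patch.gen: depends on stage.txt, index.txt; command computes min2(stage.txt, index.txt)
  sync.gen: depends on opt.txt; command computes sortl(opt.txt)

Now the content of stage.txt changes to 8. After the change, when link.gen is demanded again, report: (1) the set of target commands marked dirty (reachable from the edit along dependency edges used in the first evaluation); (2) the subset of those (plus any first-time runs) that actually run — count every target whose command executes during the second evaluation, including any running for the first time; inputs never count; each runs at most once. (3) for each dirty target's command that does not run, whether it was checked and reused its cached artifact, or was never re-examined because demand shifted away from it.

First demand of the output computes:
  audit.gen = lenl([1, -6, -2, 8]) = 4
  link.gen = max2(0, 4) = 4

After the edit, cleaning proceeds:
  link.gen: a read changed (stage.txt 0->8) — executes, giving 8.

The edit dirties: link.gen.
1 target commands run: link.gen.
No dirty target's command escaped a run.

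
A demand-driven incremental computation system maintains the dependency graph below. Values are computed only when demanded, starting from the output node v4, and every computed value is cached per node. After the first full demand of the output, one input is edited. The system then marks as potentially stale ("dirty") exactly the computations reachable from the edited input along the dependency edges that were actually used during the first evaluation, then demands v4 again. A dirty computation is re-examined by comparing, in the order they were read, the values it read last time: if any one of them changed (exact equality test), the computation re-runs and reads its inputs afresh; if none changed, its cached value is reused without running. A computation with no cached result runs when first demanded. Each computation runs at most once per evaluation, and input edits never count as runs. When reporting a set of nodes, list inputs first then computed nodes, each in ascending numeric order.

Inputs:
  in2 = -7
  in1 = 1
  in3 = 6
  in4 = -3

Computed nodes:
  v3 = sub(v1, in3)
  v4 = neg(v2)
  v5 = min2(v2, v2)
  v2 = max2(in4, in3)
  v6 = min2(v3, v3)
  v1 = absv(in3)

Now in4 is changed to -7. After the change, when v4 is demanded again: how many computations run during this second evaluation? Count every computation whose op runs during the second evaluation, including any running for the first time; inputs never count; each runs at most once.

Computations that run: v2 — 1 in total.
Key observation: the change is absorbed at v2 — it re-runs but produces the same value, and the output's value is unchanged.

First evaluation (everything demanded from the output):
  v2 = max2(-3, 6) = 6
  v4 = neg(6) = -6

Propagation after the edit:
  v2: runs — in4 -3->-7; result 6 (same value as before).
  v4: checked — values it read are unchanged (v2 unchanged); reused cached -6 without running.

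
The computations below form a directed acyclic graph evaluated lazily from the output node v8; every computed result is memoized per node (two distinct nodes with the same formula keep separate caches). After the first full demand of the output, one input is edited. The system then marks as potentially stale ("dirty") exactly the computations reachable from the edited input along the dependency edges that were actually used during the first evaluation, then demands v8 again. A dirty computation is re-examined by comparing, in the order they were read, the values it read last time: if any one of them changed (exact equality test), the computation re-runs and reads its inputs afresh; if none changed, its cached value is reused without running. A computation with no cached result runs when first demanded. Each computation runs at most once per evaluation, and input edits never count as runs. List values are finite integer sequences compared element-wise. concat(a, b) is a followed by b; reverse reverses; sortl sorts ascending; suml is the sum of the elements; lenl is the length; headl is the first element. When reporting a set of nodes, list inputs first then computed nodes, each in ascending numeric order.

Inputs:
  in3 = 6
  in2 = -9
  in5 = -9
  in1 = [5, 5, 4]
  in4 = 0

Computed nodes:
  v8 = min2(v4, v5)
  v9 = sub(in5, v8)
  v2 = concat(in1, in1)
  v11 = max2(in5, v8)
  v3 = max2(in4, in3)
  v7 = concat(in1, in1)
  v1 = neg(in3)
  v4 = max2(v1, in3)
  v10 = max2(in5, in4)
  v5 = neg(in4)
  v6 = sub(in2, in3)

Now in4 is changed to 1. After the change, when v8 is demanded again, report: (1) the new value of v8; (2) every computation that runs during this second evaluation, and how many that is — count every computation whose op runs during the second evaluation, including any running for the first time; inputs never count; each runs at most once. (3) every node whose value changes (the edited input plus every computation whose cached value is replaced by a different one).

First demand of the output computes:
  v1 = neg(6) = -6
  v4 = max2(-6, 6) = 6
  v5 = neg(0) = 0
  v8 = min2(6, 0) = 0

After the edit, cleaning proceeds:
  v5: a read changed (in4 0->1) — executes, giving -1.
  v8: a read changed (v5 0->-1) — executes, giving -1.

Demanding v8 again yields -1.
2 computations run: v5, v8.
The nodes whose values change: in4, v5, v8.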